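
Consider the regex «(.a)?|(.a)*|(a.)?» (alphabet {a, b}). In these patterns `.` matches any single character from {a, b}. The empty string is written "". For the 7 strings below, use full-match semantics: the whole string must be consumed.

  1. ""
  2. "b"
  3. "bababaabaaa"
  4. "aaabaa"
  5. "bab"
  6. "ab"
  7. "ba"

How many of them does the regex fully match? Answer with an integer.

1 → match
2 → no match
3 → no match
4 → no match
5 → no match
6 → match
7 → match
Total matched: 3

3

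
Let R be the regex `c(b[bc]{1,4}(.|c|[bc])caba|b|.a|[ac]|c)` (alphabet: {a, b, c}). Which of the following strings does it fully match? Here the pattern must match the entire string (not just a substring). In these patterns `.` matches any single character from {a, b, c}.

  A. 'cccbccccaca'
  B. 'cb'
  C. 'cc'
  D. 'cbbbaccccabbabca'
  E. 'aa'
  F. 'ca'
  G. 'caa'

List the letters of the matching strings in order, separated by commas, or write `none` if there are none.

A → no match
B → match
C → match
D → no match
E → no match — must start with 'c'
F → match
G → match

B, C, F, G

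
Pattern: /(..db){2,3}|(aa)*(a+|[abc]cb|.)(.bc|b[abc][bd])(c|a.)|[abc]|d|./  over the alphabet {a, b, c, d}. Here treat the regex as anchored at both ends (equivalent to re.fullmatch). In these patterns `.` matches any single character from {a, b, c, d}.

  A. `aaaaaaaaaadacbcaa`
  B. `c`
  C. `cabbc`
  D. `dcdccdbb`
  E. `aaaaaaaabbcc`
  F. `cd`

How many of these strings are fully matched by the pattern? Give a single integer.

A → no match
B → match
C → no match
D → no match
E → match
F → no match
Total matched: 2

2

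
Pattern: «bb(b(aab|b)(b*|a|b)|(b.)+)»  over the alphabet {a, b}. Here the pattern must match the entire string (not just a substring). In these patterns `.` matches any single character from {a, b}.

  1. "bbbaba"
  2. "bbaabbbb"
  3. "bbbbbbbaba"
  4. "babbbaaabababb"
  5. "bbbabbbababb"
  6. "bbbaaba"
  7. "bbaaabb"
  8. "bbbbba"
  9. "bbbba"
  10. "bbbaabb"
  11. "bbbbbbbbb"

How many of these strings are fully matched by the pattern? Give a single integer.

8

1 → match
2 → no match — must start with "bbb"
3 → match
4 → no match — must start with "bbb"
5 → match
6 → match
7 → no match — must start with "bbb"
8 → match
9 → match
10 → match
11 → match
Total matched: 8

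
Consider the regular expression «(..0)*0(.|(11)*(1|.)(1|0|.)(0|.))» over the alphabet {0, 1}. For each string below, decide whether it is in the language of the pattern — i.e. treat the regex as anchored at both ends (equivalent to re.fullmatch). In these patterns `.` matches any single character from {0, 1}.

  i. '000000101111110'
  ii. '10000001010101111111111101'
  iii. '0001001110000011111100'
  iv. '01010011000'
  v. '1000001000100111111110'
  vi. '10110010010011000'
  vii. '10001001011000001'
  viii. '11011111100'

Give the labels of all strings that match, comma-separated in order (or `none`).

i → no match
ii → no match
iii → no match
iv → match
v → match
vi → no match
vii → match
viii → no match

iv, v, vii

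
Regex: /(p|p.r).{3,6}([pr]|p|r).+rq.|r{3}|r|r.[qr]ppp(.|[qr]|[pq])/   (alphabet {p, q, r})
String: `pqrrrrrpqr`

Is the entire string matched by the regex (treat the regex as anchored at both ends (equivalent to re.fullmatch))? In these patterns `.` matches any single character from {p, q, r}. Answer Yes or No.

No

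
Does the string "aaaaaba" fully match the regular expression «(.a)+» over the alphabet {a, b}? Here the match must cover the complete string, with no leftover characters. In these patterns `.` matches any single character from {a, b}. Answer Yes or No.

No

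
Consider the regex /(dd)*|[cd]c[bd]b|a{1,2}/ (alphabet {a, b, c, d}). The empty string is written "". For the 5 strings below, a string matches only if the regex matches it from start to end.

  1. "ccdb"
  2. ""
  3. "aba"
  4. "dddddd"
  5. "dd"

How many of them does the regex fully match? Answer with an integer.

4

1 → match
2 → match
3 → no match
4 → match
5 → match
Total matched: 4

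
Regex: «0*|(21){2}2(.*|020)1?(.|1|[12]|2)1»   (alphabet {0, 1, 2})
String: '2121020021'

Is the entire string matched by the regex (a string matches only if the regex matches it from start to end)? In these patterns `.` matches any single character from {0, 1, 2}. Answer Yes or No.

No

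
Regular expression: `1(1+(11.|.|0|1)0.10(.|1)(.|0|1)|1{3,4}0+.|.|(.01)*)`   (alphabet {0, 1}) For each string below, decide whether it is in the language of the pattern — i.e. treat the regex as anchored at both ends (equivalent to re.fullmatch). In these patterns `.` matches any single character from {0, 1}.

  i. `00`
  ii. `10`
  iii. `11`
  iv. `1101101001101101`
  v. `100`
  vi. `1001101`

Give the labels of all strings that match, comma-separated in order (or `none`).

i → no match — must start with `1`
ii → match
iii → match
iv → match
v → no match
vi → match

ii, iii, iv, vi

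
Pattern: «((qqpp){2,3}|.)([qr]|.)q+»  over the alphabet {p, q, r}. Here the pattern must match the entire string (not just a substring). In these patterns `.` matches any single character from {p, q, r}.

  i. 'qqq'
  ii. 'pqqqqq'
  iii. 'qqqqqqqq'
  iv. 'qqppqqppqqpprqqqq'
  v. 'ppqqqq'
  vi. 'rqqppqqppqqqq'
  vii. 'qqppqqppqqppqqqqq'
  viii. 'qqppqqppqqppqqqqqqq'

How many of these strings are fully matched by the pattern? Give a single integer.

i → match
ii → match
iii → match
iv → match
v → match
vi → no match
vii → match
viii → match
Total matched: 7

7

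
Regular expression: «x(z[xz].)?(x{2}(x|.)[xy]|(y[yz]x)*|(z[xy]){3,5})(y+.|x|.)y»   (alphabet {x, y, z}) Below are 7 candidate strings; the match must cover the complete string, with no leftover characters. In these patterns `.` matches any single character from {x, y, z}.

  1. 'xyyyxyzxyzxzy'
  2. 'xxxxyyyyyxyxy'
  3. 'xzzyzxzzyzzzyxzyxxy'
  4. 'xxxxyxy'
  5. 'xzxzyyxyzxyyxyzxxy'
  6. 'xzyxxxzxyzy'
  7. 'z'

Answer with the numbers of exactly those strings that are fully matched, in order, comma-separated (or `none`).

1 → no match
2 → no match
3 → no match
4 → match
5 → match
6 → no match
7 → no match — must start with 'x'

4, 5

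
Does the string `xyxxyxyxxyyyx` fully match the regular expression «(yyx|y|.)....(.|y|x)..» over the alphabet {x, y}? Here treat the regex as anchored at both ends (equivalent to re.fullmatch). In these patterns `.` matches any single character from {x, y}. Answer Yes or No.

No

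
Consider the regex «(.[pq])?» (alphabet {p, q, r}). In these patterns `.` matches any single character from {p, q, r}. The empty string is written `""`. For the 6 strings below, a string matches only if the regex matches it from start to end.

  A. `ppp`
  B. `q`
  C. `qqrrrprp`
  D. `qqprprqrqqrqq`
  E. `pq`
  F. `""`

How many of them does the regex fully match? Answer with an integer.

2

A → no match
B → no match
C → no match
D → no match
E → match
F → match
Total matched: 2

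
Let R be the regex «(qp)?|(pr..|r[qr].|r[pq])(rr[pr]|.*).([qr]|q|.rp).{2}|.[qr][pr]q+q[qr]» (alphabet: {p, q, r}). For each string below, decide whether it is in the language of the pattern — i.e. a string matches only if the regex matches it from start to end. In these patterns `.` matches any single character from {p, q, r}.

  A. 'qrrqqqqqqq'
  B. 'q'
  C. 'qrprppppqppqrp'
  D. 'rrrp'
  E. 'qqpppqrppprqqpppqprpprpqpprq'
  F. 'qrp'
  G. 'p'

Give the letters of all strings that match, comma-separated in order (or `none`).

A

A → match
B → no match
C → no match
D → no match
E → no match
F → no match
G → no match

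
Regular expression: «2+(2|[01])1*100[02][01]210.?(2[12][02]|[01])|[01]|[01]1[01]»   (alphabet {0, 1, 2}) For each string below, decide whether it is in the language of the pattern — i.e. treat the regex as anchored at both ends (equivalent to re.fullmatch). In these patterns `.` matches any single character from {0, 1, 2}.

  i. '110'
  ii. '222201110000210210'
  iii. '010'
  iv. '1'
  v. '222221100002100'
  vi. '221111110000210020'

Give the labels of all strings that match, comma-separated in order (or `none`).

i → match
ii → match
iii → match
iv → match
v → match
vi → no match

i, ii, iii, iv, v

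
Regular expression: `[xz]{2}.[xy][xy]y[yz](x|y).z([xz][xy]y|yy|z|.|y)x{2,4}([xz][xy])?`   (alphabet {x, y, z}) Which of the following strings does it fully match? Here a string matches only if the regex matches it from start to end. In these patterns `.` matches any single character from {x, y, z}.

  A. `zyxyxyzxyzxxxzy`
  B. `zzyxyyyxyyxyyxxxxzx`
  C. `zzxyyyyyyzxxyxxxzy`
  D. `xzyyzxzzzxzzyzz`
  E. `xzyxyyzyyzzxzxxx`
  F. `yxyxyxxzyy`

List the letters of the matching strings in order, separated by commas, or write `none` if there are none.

A → no match
B → no match
C → match
D → no match
E → no match
F. `yxyxyxxzyy` → no match

C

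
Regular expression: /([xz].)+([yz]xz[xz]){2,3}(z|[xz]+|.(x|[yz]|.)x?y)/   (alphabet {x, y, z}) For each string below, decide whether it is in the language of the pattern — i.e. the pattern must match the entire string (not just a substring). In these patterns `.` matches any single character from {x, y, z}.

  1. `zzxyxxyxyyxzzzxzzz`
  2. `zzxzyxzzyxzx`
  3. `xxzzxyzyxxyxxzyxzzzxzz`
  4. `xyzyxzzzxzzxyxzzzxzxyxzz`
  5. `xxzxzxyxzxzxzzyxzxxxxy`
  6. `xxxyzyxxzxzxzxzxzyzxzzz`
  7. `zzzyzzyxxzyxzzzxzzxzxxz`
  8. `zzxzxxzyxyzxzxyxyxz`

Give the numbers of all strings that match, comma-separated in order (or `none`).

5

1 → no match
2 → no match
3 → no match
4 → no match
5 → match
6 → no match
7 → no match
8 → no match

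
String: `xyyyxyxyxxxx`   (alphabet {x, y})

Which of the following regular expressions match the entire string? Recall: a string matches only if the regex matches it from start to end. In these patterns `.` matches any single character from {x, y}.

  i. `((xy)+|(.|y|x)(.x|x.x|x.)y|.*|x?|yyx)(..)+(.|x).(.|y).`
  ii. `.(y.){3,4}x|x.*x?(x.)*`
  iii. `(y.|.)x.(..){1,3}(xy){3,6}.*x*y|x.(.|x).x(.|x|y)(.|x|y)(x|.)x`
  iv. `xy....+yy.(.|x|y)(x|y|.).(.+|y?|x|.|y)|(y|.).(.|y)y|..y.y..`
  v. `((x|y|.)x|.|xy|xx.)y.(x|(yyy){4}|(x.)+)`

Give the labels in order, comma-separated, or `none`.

i, ii, v

i → match
ii → match
iii → no match
iv → no match
v → match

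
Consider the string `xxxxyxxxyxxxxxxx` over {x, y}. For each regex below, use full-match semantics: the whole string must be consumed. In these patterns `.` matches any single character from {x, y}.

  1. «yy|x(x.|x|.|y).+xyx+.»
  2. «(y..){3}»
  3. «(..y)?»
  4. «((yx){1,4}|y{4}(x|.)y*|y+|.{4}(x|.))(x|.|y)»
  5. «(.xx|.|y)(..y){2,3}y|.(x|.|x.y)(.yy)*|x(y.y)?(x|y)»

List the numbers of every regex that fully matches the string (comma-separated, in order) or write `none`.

1

1 → match
2 → no match — must start with `y`
3 → no match
4 → no match
5 → no match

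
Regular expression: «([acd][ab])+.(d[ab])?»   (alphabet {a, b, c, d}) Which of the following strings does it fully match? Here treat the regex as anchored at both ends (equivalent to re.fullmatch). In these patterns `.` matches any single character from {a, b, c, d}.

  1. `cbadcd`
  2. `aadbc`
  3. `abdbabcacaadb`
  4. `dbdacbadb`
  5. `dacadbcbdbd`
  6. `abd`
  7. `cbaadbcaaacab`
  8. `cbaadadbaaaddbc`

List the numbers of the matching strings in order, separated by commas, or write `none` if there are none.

2, 3, 4, 5, 6, 7

1 → no match
2 → match
3 → match
4 → match
5 → match
6 → match
7 → match
8 → no match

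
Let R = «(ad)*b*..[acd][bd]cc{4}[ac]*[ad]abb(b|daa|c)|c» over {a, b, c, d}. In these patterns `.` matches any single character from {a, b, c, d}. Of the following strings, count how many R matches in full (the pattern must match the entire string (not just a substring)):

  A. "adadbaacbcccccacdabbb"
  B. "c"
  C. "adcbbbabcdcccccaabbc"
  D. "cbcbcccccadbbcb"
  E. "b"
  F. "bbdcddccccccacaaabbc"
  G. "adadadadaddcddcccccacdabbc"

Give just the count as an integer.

A → match
B → match
C → no match
D → no match
E → no match
F → match
G → match
Total matched: 4

4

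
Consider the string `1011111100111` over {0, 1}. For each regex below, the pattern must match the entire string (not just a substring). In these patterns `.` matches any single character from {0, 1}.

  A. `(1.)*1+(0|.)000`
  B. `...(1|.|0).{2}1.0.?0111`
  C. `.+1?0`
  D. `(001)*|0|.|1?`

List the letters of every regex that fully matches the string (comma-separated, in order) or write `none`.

B

A → no match — must end with `000`
B → match
C → no match — must end with `0`
D → no match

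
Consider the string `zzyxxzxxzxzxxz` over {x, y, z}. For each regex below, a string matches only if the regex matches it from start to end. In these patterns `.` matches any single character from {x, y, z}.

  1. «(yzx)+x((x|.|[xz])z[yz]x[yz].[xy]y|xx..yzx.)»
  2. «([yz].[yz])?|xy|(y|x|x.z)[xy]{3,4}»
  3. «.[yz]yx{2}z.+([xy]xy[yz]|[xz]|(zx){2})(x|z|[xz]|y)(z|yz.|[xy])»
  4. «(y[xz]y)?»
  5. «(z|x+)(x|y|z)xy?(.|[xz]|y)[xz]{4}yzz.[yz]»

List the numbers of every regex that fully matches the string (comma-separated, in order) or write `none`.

3

1 → no match — must start with `yzx`
2 → no match
3 → match
4 → no match
5 → no match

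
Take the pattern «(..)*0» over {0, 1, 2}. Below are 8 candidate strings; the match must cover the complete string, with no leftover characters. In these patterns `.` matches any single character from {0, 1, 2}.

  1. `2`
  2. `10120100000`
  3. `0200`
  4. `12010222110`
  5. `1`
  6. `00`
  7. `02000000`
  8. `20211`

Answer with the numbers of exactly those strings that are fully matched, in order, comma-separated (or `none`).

1 → no match — must end with `0`
2 → match
3 → no match
4 → match
5 → no match — must end with `0`
6 → no match
7 → no match
8 → no match — must end with `0`

2, 4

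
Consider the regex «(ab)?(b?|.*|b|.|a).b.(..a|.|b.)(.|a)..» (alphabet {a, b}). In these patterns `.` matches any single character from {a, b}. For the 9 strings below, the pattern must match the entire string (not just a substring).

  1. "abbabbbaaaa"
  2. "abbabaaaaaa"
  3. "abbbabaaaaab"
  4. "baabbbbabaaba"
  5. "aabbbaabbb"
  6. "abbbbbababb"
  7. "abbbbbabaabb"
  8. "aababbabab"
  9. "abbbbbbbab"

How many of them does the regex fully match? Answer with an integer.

1 → match
2 → no match
3 → no match
4 → match
5 → match
6 → match
7 → match
8 → match
9 → match
Total matched: 7

7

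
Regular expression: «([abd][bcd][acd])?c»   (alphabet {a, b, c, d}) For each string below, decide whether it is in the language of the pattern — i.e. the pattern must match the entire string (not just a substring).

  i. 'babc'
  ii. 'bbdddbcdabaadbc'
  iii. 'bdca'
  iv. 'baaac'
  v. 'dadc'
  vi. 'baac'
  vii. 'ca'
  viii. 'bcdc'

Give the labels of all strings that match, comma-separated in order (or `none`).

i. 'babc' → no match
ii → no match
iii. 'bdca' → no match — must end with 'c'
iv. 'baaac' → no match
v. 'dadc' → no match
vi. 'baac' → no match
vii. 'ca' → no match — must end with 'c'
viii. 'bcdc' → match

viii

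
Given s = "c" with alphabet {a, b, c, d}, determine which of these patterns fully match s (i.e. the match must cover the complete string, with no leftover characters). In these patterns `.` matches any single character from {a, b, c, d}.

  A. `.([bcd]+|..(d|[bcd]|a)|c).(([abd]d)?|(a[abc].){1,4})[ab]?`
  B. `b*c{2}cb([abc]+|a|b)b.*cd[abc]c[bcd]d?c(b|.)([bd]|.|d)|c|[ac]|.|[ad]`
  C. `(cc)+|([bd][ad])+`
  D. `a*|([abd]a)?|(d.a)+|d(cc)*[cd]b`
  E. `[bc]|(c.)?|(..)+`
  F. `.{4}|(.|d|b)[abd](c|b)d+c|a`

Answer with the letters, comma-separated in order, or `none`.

A → no match
B → match
C → no match
D → no match
E → match
F → no match

B, E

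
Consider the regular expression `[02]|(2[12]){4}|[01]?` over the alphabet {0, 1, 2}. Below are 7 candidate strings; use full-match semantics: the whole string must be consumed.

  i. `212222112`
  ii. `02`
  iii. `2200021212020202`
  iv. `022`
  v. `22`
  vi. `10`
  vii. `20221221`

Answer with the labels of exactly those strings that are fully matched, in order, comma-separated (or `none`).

i → no match
ii → no match
iii → no match
iv → no match
v → no match
vi → no match
vii → no match

none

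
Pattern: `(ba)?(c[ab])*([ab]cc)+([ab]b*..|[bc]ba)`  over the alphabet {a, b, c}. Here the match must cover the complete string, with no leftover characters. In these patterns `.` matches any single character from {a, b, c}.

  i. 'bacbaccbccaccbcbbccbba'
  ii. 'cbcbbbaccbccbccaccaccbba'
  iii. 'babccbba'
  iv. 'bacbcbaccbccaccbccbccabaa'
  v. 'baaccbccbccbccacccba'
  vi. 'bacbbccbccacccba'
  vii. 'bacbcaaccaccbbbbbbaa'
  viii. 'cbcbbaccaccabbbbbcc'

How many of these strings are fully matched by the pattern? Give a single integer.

5

i → no match
ii → no match
iii → match
iv → match
v → match
vi → match
vii → match
viii → no match
Total matched: 5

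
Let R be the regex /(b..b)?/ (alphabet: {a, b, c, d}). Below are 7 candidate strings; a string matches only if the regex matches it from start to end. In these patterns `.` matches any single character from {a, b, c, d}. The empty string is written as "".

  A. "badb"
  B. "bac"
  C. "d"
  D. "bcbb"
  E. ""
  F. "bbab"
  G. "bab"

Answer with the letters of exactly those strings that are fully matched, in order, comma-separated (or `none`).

A. "badb" → match
B. "bac" → no match
C. "d" → no match
D. "bcbb" → match
E. "" → match
F. "bbab" → match
G. "bab" → no match

A, D, E, F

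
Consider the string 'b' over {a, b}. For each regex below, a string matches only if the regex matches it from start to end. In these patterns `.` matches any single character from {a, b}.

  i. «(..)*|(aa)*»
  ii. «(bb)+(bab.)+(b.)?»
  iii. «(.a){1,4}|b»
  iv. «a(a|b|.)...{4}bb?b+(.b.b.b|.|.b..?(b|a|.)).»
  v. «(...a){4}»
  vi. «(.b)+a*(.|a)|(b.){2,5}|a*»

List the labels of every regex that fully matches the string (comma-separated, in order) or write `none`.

iii

i → no match
ii → no match — must start with 'bb'
iii → match
iv → no match — must start with 'a'
v → no match — must end with 'a'
vi → no match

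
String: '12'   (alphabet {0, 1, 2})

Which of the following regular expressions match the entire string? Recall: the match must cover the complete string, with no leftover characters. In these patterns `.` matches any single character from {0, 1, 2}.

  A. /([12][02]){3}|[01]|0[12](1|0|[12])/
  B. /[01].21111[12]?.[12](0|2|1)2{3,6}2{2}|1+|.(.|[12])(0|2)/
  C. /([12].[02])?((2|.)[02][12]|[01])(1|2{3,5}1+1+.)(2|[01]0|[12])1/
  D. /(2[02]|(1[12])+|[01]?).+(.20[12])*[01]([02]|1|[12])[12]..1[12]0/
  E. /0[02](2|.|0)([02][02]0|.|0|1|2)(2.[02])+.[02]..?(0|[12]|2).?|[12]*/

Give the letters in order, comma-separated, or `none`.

E

A → no match
B → no match
C → no match — must end with '1'
D → no match — must end with '0'
E → match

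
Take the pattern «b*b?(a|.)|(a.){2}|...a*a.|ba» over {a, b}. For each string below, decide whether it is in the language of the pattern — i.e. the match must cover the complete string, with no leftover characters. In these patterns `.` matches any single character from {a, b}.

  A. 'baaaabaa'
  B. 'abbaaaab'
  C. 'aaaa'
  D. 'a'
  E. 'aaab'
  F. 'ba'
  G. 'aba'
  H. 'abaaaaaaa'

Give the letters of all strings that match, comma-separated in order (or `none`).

B, C, D, E, F, H

A → no match
B → match
C → match
D → match
E → match
F → match
G → no match
H → match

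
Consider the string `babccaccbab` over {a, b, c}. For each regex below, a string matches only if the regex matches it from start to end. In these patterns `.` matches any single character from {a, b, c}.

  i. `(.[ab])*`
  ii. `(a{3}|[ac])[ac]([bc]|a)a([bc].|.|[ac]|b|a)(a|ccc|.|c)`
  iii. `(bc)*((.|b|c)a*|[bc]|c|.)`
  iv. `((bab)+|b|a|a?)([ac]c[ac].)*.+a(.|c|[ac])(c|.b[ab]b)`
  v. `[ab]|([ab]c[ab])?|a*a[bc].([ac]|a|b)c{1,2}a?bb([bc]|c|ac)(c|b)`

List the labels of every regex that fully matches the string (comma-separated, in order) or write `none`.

i → no match
ii → no match
iii → no match
iv → match
v → no match

iv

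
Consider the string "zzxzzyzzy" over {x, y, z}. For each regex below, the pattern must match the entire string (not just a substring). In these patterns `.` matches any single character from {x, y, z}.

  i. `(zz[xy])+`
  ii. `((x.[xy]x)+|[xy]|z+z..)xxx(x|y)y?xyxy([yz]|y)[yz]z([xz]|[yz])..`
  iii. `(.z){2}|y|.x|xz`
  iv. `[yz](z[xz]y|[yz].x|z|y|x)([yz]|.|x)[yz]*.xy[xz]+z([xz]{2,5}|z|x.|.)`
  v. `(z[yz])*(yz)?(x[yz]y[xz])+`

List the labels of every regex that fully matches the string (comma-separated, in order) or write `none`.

i

i → match
ii → no match
iii → no match
iv → no match
v → no match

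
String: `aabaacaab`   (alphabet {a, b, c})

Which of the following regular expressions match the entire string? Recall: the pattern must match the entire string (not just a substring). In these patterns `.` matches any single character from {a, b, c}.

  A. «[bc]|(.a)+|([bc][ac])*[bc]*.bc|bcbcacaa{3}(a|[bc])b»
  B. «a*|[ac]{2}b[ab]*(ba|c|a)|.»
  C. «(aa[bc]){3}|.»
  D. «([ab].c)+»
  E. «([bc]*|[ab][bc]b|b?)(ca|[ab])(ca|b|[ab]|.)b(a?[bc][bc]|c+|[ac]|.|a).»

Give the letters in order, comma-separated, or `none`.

C

A → no match
B → no match
C → match
D → no match — must end with `c`
E → no match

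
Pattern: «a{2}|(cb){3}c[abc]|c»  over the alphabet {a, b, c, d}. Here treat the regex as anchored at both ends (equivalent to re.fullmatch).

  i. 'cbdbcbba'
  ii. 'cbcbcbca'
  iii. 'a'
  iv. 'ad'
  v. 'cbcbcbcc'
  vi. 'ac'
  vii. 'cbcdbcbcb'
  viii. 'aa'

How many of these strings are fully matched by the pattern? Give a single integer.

i → no match
ii → match
iii → no match
iv → no match
v → match
vi → no match
vii → no match
viii → match
Total matched: 3

3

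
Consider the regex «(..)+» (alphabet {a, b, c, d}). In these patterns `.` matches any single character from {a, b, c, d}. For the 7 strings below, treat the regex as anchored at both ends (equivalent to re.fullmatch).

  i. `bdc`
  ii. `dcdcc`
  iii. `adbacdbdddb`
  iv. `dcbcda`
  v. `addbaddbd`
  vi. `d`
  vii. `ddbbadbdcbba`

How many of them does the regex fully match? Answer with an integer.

i → no match
ii → no match
iii → no match
iv → match
v → no match
vi → no match
vii → match
Total matched: 2

2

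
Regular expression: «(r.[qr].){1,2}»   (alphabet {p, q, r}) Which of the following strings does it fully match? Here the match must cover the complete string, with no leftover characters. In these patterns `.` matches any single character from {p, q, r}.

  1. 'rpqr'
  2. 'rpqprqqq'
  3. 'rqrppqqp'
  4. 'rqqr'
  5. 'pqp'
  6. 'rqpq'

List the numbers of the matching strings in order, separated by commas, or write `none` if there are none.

1, 2, 4

1 → match
2 → match
3 → no match
4 → match
5 → no match — must start with 'r'
6 → no match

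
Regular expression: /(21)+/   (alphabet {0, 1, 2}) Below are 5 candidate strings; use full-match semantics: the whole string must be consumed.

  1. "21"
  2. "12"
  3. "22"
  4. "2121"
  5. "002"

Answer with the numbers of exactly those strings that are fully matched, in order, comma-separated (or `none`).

1 → match
2 → no match — must start with "21"
3 → no match — must start with "21"
4 → match
5 → no match — must start with "21"

1, 4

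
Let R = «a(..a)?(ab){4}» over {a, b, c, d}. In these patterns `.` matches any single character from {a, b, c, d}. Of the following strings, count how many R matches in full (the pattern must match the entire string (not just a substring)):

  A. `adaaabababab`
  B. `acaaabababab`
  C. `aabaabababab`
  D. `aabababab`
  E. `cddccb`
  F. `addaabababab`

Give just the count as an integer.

A → match
B → match
C → match
D → match
E → no match — must start with `a`
F → match
Total matched: 5

5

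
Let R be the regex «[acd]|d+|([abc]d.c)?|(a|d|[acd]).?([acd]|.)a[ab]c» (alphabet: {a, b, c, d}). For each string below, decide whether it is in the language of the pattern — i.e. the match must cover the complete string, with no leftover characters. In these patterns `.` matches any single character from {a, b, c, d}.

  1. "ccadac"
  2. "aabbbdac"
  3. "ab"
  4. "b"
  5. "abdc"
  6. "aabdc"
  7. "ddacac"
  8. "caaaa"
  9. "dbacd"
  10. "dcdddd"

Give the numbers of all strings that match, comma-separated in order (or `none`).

none

1 → no match
2 → no match
3 → no match
4 → no match
5 → no match
6 → no match
7 → no match
8 → no match
9 → no match
10 → no match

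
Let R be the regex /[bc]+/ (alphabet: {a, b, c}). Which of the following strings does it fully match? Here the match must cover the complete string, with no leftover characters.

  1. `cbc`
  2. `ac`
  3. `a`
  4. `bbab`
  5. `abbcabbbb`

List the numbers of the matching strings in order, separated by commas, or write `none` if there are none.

1. `cbc` → match
2. `ac` → no match
3. `a` → no match
4. `bbab` → no match
5. `abbcabbbb` → no match

1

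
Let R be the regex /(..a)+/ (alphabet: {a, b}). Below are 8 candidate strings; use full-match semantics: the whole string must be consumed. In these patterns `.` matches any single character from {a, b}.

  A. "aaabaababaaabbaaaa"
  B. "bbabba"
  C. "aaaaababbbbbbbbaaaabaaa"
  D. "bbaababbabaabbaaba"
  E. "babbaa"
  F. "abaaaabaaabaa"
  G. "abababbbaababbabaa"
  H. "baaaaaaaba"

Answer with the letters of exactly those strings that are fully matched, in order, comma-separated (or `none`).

A → no match
B → match
C → no match
D → match
E → no match
F → no match
G → no match
H → no match

B, D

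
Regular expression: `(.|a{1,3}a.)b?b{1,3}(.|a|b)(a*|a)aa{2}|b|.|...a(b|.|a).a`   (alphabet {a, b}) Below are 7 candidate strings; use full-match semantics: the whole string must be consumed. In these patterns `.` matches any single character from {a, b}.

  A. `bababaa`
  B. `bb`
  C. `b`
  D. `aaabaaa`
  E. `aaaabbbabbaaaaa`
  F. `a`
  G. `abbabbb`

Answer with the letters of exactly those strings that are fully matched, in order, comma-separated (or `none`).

A, C, F

A → match
B → no match
C → match
D → no match
E → no match
F → match
G → no match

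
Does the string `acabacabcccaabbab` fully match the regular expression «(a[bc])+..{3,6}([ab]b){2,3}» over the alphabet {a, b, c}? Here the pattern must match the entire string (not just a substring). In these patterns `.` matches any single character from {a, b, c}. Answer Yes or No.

Yes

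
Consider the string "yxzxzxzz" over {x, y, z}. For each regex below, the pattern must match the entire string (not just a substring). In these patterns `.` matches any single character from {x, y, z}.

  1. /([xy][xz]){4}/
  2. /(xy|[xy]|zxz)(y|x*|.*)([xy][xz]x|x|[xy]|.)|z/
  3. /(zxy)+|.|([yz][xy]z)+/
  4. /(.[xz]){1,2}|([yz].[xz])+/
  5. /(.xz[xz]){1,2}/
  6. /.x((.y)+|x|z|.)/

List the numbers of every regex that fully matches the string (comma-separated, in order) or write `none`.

1 → no match
2 → match
3 → no match
4 → no match
5 → match
6 → no match

2, 5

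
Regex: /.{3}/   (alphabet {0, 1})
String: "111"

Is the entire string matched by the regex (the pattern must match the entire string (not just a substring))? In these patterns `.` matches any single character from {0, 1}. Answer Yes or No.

Yes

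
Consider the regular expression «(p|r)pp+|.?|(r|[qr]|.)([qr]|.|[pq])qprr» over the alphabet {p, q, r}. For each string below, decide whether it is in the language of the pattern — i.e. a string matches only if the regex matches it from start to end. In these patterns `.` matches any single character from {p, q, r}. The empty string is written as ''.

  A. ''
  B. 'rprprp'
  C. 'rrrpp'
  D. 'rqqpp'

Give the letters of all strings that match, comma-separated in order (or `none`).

A. '' → match
B. 'rprprp' → no match
C. 'rrrpp' → no match
D. 'rqqpp' → no match

A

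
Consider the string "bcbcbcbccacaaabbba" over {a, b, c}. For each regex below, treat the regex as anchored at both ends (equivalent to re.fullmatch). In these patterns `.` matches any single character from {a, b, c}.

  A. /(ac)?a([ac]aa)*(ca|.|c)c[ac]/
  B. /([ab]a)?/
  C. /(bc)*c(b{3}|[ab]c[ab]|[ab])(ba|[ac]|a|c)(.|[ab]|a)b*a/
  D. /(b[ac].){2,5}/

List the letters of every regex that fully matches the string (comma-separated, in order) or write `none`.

A → no match
B → no match
C → match
D → no match

C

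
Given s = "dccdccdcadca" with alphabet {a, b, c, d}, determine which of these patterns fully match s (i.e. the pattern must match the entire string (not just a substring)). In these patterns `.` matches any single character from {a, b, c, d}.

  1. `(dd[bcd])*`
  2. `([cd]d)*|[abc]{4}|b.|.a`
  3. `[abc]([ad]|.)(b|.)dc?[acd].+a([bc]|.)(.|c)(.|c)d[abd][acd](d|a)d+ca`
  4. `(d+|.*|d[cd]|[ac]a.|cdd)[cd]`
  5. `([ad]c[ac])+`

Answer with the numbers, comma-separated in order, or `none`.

1 → no match
2 → no match
3 → no match
4 → no match
5 → match

5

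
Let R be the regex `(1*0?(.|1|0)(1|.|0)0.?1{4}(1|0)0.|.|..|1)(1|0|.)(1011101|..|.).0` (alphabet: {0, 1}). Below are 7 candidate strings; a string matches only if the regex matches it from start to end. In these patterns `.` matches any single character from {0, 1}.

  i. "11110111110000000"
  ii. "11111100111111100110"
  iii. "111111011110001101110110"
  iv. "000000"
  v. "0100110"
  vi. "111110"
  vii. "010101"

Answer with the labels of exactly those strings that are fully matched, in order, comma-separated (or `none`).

i → match
ii → no match
iii → match
iv → match
v → match
vi → match
vii → no match — must end with "0"

i, iii, iv, v, vi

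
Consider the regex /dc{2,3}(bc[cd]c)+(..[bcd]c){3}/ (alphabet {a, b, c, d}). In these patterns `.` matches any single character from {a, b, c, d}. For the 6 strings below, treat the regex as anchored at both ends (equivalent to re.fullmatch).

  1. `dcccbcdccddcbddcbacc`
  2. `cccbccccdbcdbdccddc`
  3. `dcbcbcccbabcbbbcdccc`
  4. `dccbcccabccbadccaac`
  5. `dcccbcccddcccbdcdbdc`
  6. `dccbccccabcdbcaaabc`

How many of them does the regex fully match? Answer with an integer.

1 → match
2 → no match — must start with `dc`
3 → no match
4 → no match
5 → match
6 → no match
Total matched: 2

2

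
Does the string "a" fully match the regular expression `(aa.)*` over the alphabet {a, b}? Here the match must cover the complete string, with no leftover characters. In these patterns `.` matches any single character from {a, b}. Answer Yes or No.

No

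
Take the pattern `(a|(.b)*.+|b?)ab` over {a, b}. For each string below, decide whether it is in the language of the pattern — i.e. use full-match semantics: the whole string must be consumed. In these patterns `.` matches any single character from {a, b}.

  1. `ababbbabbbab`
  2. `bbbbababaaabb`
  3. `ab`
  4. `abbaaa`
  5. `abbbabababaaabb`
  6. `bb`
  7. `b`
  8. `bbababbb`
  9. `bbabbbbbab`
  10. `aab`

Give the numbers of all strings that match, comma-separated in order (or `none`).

1 → match
2 → no match — must end with `ab`
3 → match
4 → no match — must end with `ab`
5 → no match — must end with `ab`
6 → no match — must end with `ab`
7 → no match — must end with `ab`
8 → no match — must end with `ab`
9 → match
10 → match

1, 3, 9, 10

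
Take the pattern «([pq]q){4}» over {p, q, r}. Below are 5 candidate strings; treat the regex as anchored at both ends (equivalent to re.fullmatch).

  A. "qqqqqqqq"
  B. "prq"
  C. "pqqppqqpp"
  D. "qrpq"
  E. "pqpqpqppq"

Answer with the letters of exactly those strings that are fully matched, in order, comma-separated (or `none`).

A

A → match
B → no match
C → no match — must end with "q"
D → no match
E → no match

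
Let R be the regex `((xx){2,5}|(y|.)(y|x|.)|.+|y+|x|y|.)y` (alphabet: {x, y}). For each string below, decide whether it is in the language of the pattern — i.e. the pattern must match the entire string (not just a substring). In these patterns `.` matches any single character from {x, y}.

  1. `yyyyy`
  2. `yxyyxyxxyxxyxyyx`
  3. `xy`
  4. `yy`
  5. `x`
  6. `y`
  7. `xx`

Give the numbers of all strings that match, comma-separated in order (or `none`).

1 → match
2 → no match — must end with `y`
3 → match
4 → match
5 → no match — must end with `y`
6 → no match
7 → no match — must end with `y`

1, 3, 4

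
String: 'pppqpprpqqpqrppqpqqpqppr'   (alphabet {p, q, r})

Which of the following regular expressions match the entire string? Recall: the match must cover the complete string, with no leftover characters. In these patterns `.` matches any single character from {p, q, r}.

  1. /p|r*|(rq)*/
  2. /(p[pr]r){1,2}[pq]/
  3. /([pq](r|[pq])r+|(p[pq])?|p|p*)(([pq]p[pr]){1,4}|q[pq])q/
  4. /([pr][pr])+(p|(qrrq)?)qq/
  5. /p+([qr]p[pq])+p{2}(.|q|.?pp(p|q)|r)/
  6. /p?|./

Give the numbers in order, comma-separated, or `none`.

5

1 → no match
2 → no match
3 → no match — must end with 'q'
4 → no match — must end with 'qq'
5 → match
6 → no match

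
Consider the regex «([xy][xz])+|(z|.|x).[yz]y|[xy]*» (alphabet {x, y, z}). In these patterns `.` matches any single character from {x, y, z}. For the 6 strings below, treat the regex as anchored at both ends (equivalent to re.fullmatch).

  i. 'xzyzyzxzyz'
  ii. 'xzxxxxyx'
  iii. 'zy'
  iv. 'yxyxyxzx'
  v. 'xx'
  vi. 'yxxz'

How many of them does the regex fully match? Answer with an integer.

4

i. 'xzyzyzxzyz' → match
ii. 'xzxxxxyx' → match
iii. 'zy' → no match
iv. 'yxyxyxzx' → no match
v. 'xx' → match
vi. 'yxxz' → match
Total matched: 4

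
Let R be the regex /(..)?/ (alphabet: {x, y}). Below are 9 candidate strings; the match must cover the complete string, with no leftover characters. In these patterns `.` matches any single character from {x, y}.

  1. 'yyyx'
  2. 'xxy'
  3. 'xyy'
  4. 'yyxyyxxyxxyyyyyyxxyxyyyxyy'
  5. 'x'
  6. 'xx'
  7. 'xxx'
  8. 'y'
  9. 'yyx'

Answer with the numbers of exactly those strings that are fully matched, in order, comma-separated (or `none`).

6

1 → no match
2 → no match
3 → no match
4 → no match
5 → no match
6 → match
7 → no match
8 → no match
9 → no match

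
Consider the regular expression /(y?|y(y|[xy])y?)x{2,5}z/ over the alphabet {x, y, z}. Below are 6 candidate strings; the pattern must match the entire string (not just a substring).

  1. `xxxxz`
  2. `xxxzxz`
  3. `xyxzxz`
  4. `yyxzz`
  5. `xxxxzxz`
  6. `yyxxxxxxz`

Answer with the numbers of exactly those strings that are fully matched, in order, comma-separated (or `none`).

1 → match
2 → no match
3 → no match
4 → no match — must end with `xz`
5 → no match
6 → no match

1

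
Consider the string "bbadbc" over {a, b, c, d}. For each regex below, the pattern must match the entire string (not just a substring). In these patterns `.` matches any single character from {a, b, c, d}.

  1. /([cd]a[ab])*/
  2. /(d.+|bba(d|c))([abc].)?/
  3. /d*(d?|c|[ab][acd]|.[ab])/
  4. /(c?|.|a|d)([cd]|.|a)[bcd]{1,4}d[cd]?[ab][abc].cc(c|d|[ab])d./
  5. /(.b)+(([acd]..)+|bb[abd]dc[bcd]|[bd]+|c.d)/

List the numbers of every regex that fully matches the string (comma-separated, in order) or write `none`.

1 → no match
2 → match
3 → no match
4 → no match
5 → no match

2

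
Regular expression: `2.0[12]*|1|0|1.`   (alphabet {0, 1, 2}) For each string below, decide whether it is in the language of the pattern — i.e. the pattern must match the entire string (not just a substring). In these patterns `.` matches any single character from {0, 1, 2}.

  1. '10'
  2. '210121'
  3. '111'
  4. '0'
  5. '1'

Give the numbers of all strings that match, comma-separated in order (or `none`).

1, 2, 4, 5

1 → match
2 → match
3 → no match
4 → match
5 → match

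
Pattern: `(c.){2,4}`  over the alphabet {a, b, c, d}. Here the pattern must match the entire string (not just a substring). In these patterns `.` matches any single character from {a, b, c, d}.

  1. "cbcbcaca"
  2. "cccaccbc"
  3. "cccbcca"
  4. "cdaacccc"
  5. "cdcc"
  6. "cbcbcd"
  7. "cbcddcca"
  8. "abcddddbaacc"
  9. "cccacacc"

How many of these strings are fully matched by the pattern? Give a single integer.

4

1 → match
2 → no match
3 → no match
4 → no match
5 → match
6 → match
7 → no match
8 → no match — must start with "c"
9 → match
Total matched: 4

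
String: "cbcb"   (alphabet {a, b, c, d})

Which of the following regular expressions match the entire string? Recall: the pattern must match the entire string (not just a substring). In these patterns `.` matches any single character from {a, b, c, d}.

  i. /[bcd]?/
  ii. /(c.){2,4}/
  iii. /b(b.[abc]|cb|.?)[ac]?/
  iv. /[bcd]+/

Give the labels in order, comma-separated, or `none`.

i → no match
ii → match
iii → no match — must start with "b"
iv → match

ii, iv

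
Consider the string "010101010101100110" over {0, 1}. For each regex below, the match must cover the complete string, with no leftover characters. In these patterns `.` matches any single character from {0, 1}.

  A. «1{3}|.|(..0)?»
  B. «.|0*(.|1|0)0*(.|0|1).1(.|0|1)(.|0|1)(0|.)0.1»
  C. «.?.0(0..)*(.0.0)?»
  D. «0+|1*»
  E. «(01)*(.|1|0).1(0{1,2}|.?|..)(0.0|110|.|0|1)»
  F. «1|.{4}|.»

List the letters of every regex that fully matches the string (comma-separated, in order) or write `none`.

A → no match
B → no match
C → no match
D → no match
E → match
F → no match

E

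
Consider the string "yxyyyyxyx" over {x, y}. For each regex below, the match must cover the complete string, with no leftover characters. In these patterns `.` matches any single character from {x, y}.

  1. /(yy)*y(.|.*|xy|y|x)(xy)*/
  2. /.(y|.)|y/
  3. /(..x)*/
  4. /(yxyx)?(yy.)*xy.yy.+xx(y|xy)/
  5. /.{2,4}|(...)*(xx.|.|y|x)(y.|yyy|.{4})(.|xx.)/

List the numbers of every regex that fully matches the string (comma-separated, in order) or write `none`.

1, 5

1 → match
2 → no match
3 → no match
4 → no match
5 → match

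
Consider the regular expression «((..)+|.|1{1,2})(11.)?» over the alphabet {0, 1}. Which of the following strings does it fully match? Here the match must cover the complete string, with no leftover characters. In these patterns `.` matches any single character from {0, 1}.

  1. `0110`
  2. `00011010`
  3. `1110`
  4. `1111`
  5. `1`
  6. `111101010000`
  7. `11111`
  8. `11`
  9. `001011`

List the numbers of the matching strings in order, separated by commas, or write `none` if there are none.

1, 2, 3, 4, 5, 6, 7, 8, 9

1 → match
2 → match
3 → match
4 → match
5 → match
6 → match
7 → match
8 → match
9 → match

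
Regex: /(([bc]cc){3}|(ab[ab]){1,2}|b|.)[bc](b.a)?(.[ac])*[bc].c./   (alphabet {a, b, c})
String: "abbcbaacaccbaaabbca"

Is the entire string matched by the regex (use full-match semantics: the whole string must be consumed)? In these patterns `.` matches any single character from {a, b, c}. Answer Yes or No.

Yes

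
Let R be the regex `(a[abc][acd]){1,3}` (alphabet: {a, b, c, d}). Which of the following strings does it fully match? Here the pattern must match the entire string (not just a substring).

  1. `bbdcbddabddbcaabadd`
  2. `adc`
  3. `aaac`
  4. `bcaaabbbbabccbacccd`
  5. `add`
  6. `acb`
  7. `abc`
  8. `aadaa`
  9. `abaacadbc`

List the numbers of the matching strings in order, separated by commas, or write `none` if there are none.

1 → no match — must start with `a`
2 → no match
3 → no match
4 → no match — must start with `a`
5 → no match
6 → no match
7 → match
8 → no match
9 → no match

7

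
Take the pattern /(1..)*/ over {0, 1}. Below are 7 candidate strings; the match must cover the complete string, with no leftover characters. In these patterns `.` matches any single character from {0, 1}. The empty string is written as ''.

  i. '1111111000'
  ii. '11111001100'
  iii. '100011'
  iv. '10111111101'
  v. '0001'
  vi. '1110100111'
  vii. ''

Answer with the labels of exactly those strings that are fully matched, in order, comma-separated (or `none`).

i → no match
ii → no match
iii → no match
iv → no match
v → no match
vi → no match
vii → match

vii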